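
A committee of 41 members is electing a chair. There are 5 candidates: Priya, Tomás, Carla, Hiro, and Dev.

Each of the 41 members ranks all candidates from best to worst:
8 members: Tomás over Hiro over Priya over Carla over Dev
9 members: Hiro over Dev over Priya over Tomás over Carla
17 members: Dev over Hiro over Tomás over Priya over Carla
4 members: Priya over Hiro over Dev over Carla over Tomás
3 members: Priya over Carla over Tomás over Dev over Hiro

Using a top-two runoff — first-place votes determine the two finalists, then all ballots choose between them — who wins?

Round 1 first-place votes: Priya 7, Tomás 8, Carla 0, Hiro 9, Dev 17. Dev and Hiro advance.
Runoff: Dev is ranked above Hiro on 20 ballots, Hiro above Dev on 21.

Hiro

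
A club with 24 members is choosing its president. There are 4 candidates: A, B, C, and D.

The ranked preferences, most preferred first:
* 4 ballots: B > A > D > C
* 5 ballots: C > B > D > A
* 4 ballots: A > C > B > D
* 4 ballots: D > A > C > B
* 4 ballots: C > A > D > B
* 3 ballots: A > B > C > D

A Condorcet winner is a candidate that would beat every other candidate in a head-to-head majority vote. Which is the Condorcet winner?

A

A vs B: 15–9
A vs C: 15–9
A vs D: 15–9
A beats every other candidate.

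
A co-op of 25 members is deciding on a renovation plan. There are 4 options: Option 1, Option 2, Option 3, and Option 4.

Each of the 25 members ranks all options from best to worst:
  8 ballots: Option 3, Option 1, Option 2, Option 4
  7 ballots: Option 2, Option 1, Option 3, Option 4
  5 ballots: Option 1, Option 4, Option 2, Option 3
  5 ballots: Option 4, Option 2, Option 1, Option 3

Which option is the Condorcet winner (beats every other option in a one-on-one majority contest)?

Option 1

Option 1 vs Option 2: 13–12
Option 1 vs Option 3: 17–8
Option 1 vs Option 4: 20–5
Option 1 beats every other option.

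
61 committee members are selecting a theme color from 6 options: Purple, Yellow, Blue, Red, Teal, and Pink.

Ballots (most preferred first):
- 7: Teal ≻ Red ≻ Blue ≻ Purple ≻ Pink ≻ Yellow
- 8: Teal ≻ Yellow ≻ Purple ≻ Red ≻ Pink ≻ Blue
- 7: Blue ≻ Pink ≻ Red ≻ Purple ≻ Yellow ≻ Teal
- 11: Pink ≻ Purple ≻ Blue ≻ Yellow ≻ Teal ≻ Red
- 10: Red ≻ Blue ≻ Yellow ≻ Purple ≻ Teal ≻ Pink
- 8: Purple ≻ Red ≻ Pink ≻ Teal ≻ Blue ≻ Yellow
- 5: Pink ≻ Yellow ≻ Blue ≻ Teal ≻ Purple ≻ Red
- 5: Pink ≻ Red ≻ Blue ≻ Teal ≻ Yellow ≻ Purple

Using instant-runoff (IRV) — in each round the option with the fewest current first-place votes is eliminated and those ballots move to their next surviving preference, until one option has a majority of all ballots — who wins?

Round 1: Purple 8, Yellow 0, Blue 7, Red 10, Teal 15, Pink 21. Yellow eliminated.
Round 2: Purple 8, Blue 7, Red 10, Teal 15, Pink 21. Blue eliminated.
Round 3: Purple 8, Red 10, Teal 15, Pink 28. Purple eliminated.
Round 4: Red 18, Teal 15, Pink 28. Teal eliminated.
Round 5: Red 33, Pink 28. Red has a majority (≥31).

Red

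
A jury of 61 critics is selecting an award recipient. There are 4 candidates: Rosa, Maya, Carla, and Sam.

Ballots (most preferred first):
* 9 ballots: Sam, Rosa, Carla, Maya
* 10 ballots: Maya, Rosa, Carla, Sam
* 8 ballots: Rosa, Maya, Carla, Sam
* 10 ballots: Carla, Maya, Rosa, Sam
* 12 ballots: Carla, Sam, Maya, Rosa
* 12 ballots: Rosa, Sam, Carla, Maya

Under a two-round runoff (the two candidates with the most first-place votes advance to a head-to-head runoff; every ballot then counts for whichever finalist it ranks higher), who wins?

Rosa

Round 1 first-place votes: Rosa 20, Maya 10, Carla 22, Sam 9. Carla and Rosa advance.
Runoff: Carla is ranked above Rosa on 22 ballots, Rosa above Carla on 39.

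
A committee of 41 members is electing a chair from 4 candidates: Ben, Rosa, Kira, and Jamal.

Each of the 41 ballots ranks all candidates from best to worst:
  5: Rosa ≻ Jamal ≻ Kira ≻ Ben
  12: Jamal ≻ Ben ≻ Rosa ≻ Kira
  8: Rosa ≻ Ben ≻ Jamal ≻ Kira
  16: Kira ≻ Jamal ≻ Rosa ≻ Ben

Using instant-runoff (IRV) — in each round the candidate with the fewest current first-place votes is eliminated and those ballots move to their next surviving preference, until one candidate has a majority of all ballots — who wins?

Rosa

Round 1: Ben 0, Rosa 13, Kira 16, Jamal 12. Ben eliminated.
Round 2: Rosa 13, Kira 16, Jamal 12. Jamal eliminated.
Round 3: Rosa 25, Kira 16. Rosa has a majority (≥21).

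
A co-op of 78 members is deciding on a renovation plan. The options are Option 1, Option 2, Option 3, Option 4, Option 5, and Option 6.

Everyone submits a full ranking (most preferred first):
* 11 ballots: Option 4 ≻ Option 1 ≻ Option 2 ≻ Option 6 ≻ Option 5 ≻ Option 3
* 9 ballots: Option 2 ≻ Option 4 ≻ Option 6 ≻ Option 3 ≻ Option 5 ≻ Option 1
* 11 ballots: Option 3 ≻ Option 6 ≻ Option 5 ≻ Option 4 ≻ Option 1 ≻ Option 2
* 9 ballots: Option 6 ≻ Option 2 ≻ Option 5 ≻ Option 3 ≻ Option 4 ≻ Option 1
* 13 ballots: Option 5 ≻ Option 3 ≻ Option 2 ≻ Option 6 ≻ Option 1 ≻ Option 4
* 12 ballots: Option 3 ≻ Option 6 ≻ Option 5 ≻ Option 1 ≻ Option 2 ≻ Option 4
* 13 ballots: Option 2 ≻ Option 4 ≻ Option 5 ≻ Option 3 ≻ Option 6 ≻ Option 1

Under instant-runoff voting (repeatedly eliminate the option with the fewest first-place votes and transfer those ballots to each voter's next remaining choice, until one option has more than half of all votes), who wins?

Option 2

Round 1: Option 1 0, Option 2 22, Option 3 23, Option 4 11, Option 5 13, Option 6 9. Option 1 eliminated.
Round 2: Option 2 22, Option 3 23, Option 4 11, Option 5 13, Option 6 9. Option 6 eliminated.
Round 3: Option 2 31, Option 3 23, Option 4 11, Option 5 13. Option 4 eliminated.
Round 4: Option 2 42, Option 3 23, Option 5 13. Option 2 has a majority (≥40).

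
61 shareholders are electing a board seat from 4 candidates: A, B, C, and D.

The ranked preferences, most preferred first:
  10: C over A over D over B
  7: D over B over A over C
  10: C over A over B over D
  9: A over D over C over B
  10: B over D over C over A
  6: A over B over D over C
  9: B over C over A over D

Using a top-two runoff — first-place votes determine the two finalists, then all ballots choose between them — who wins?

B

Round 1 first-place votes: A 15, B 19, C 20, D 7. C and B advance.
Runoff: C is ranked above B on 29 ballots, B above C on 32.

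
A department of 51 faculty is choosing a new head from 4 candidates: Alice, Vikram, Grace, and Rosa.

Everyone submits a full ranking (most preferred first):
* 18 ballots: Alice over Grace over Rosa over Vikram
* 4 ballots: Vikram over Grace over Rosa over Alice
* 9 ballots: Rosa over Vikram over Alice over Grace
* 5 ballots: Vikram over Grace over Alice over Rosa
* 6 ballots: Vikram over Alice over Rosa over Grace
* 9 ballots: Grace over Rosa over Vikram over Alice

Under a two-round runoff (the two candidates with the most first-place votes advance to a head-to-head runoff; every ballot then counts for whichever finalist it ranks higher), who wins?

Vikram

Round 1 first-place votes: Alice 18, Vikram 15, Grace 9, Rosa 9. Alice and Vikram advance.
Runoff: Alice is ranked above Vikram on 18 ballots, Vikram above Alice on 33.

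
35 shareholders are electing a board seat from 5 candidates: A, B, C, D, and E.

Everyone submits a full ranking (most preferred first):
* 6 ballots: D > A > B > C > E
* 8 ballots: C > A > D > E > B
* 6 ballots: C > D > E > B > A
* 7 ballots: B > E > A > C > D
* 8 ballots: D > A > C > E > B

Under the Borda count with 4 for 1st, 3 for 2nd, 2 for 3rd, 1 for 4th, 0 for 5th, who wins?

D

A: 6×3 + 8×3 + 6×0 + 7×2 + 8×3 = 80
B: 6×2 + 8×0 + 6×1 + 7×4 + 8×0 = 46
C: 6×1 + 8×4 + 6×4 + 7×1 + 8×2 = 85
D: 6×4 + 8×2 + 6×3 + 7×0 + 8×4 = 90
E: 6×0 + 8×1 + 6×2 + 7×3 + 8×1 = 49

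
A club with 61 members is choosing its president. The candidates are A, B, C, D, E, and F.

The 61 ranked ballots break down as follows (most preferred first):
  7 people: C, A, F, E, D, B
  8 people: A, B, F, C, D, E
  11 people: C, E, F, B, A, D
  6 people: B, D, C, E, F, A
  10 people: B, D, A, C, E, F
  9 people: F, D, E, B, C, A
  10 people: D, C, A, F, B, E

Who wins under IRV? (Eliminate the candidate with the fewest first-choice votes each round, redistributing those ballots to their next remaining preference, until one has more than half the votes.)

B

Round 1: A 8, B 16, C 18, D 10, E 0, F 9. E eliminated.
Round 2: A 8, B 16, C 18, D 10, F 9. A eliminated.
Round 3: B 24, C 18, D 10, F 9. F eliminated.
Round 4: B 24, C 18, D 19. C eliminated.
Round 5: B 35, D 26. B has a majority (≥31).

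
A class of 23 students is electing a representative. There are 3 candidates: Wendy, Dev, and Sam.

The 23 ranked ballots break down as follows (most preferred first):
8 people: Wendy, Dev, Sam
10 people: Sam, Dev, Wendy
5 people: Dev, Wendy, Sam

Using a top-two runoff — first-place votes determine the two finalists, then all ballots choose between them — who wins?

Round 1 first-place votes: Wendy 8, Dev 5, Sam 10. Sam and Wendy advance.
Runoff: Sam is ranked above Wendy on 10 ballots, Wendy above Sam on 13.

Wendy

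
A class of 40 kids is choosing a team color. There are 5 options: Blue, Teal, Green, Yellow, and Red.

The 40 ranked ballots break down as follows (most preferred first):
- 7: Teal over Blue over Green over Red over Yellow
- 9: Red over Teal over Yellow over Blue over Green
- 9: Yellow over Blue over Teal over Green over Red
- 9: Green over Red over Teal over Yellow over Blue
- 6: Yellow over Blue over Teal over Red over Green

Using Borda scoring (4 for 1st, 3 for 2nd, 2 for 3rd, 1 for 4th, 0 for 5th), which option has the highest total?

Blue: 7×3 + 9×1 + 9×3 + 9×0 + 6×3 = 75
Teal: 7×4 + 9×3 + 9×2 + 9×2 + 6×2 = 103
Green: 7×2 + 9×0 + 9×1 + 9×4 + 6×0 = 59
Yellow: 7×0 + 9×2 + 9×4 + 9×1 + 6×4 = 87
Red: 7×1 + 9×4 + 9×0 + 9×3 + 6×1 = 76

Teal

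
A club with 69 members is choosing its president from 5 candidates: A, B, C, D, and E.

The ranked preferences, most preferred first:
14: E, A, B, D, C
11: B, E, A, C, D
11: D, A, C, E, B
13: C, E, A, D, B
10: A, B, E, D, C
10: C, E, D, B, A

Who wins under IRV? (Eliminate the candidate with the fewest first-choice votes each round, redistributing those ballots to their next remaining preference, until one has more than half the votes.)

B

Round 1: A 10, B 11, C 23, D 11, E 14. A eliminated.
Round 2: B 21, C 23, D 11, E 14. D eliminated.
Round 3: B 21, C 34, E 14. E eliminated.
Round 4: B 35, C 34. B has a majority (≥35).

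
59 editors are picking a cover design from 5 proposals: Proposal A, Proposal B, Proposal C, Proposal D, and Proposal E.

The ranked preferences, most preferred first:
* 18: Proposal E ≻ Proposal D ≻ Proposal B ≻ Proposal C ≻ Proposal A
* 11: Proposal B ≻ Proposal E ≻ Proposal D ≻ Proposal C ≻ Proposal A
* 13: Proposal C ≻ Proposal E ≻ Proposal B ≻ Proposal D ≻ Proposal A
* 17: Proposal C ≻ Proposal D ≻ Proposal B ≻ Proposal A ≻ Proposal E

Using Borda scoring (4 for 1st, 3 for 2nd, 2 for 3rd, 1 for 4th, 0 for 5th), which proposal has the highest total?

Proposal A: 18×0 + 11×0 + 13×0 + 17×1 = 17
Proposal B: 18×2 + 11×4 + 13×2 + 17×2 = 140
Proposal C: 18×1 + 11×1 + 13×4 + 17×4 = 149
Proposal D: 18×3 + 11×2 + 13×1 + 17×3 = 140
Proposal E: 18×4 + 11×3 + 13×3 + 17×0 = 144

Proposal C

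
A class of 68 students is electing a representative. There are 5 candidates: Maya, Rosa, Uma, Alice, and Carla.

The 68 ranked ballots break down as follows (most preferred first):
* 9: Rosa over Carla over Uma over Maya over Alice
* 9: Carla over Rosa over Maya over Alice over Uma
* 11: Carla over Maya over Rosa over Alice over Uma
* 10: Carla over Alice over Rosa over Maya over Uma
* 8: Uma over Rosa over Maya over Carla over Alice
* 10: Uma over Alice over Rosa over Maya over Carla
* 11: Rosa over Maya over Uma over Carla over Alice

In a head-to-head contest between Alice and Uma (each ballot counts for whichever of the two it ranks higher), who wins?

Uma

Alice is ranked above Uma on 30 ballots; Uma above Alice on 38.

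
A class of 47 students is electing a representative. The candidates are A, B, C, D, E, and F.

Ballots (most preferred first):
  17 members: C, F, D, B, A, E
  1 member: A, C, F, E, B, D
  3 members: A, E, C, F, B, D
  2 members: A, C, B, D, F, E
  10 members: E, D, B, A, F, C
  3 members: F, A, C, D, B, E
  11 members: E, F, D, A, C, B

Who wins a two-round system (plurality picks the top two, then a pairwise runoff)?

E

Round 1 first-place votes: A 6, B 0, C 17, D 0, E 21, F 3. E and C advance.
Runoff: E is ranked above C on 24 ballots, C above E on 23.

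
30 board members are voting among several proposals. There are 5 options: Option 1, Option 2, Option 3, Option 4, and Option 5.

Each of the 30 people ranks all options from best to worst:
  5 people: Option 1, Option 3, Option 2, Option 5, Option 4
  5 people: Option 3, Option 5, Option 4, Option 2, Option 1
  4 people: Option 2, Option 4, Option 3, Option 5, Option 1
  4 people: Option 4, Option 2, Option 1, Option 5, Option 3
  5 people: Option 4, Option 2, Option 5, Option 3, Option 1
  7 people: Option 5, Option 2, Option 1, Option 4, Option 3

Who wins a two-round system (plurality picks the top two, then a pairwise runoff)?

Option 5

Round 1 first-place votes: Option 1 5, Option 2 4, Option 3 5, Option 4 9, Option 5 7. Option 4 and Option 5 advance.
Runoff: Option 4 is ranked above Option 5 on 13 ballots, Option 5 above Option 4 on 17.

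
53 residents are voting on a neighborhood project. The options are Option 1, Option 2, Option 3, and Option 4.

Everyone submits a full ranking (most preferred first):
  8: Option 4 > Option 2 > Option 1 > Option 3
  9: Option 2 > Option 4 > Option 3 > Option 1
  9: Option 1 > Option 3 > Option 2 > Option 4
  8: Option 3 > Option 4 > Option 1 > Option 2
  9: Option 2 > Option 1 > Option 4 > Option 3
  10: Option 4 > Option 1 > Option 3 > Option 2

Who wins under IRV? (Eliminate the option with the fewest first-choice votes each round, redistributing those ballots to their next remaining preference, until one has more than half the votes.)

Round 1: Option 1 9, Option 2 18, Option 3 8, Option 4 18. Option 3 eliminated.
Round 2: Option 1 9, Option 2 18, Option 4 26. Option 1 eliminated.
Round 3: Option 2 27, Option 4 26. Option 2 has a majority (≥27).

Option 2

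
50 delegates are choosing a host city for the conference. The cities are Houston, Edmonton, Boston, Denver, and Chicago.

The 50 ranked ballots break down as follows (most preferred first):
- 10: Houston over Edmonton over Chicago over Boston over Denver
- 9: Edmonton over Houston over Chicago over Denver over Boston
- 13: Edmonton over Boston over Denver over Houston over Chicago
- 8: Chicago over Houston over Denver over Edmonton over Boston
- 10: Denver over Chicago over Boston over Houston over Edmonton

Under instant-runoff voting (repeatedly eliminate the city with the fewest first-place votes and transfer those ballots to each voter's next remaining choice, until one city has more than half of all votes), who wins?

Houston

Round 1: Houston 10, Edmonton 22, Boston 0, Denver 10, Chicago 8. Boston eliminated.
Round 2: Houston 10, Edmonton 22, Denver 10, Chicago 8. Chicago eliminated.
Round 3: Houston 18, Edmonton 22, Denver 10. Denver eliminated.
Round 4: Houston 28, Edmonton 22. Houston has a majority (≥26).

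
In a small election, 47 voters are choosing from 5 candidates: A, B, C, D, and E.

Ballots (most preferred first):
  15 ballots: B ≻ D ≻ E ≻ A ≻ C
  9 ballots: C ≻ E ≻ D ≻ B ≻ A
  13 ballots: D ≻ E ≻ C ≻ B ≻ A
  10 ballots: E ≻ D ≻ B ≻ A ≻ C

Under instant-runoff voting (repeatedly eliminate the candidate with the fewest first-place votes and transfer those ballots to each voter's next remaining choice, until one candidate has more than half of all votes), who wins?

Round 1: A 0, B 15, C 9, D 13, E 10. A eliminated.
Round 2: B 15, C 9, D 13, E 10. C eliminated.
Round 3: B 15, D 13, E 19. D eliminated.
Round 4: B 15, E 32. E has a majority (≥24).

E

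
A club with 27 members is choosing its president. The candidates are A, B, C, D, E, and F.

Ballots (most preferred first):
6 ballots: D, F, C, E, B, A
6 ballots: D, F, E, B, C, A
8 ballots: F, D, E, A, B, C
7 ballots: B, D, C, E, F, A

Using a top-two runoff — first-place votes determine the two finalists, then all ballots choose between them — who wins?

Round 1 first-place votes: A 0, B 7, C 0, D 12, E 0, F 8. D and F advance.
Runoff: D is ranked above F on 19 ballots, F above D on 8.

D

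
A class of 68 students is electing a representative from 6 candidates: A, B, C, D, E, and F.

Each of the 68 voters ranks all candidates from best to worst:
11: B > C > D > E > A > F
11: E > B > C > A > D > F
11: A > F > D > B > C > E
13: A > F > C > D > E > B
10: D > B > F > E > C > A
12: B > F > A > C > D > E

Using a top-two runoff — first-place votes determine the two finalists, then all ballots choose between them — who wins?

Round 1 first-place votes: A 24, B 23, C 0, D 10, E 11, F 0. A and B advance.
Runoff: A is ranked above B on 24 ballots, B above A on 44.

B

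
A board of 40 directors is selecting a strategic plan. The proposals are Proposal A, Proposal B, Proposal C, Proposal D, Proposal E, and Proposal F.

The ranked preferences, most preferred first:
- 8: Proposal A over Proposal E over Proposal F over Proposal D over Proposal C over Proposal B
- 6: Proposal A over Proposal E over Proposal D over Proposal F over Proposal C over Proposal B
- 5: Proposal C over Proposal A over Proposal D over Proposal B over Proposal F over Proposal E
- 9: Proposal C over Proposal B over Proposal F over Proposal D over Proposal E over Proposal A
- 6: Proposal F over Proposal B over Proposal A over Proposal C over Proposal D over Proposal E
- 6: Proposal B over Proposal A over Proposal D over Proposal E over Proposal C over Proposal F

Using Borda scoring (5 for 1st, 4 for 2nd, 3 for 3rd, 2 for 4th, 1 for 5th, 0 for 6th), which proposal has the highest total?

Proposal A: 8×5 + 6×5 + 5×4 + 9×0 + 6×3 + 6×4 = 132
Proposal B: 8×0 + 6×0 + 5×2 + 9×4 + 6×4 + 6×5 = 100
Proposal C: 8×1 + 6×1 + 5×5 + 9×5 + 6×2 + 6×1 = 102
Proposal D: 8×2 + 6×3 + 5×3 + 9×2 + 6×1 + 6×3 = 91
Proposal E: 8×4 + 6×4 + 5×0 + 9×1 + 6×0 + 6×2 = 77
Proposal F: 8×3 + 6×2 + 5×1 + 9×3 + 6×5 + 6×0 = 98

Proposal A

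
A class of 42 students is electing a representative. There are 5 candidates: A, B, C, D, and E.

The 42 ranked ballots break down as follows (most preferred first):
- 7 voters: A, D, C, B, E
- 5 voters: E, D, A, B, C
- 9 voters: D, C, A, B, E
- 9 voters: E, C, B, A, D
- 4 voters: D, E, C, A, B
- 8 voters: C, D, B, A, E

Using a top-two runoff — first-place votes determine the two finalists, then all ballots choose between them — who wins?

Round 1 first-place votes: A 7, B 0, C 8, D 13, E 14. E and D advance.
Runoff: E is ranked above D on 14 ballots, D above E on 28.

D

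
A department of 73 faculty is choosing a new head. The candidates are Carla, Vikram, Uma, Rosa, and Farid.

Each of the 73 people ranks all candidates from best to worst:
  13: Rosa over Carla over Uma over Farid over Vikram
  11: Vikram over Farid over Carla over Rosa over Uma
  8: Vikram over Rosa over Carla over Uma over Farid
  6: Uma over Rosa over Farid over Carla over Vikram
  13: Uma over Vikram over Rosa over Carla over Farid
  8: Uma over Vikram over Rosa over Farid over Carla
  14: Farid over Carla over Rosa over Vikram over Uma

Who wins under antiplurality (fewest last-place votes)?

Last-place votes: Carla 8, Vikram 19, Uma 25, Rosa 0, Farid 21.

Rosa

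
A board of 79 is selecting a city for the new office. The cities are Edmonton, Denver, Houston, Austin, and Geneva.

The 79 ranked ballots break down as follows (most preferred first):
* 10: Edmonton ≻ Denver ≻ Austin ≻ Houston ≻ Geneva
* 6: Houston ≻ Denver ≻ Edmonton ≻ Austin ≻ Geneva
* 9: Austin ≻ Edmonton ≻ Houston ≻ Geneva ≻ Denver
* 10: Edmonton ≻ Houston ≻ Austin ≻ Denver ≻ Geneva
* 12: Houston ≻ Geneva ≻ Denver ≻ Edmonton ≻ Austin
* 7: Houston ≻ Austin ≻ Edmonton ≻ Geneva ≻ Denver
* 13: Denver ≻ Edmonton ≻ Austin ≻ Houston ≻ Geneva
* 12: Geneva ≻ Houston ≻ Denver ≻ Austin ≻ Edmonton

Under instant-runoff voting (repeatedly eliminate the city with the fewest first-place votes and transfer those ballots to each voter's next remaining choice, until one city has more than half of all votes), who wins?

Round 1: Edmonton 20, Denver 13, Houston 25, Austin 9, Geneva 12. Austin eliminated.
Round 2: Edmonton 29, Denver 13, Houston 25, Geneva 12. Geneva eliminated.
Round 3: Edmonton 29, Denver 13, Houston 37. Denver eliminated.
Round 4: Edmonton 42, Houston 37. Edmonton has a majority (≥40).

Edmonton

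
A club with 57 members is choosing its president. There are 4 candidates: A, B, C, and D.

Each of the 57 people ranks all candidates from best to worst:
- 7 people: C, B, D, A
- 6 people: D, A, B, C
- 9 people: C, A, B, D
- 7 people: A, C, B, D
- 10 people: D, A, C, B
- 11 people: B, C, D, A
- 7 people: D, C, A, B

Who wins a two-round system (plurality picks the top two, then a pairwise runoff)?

Round 1 first-place votes: A 7, B 11, C 16, D 23. D and C advance.
Runoff: D is ranked above C on 23 ballots, C above D on 34.

C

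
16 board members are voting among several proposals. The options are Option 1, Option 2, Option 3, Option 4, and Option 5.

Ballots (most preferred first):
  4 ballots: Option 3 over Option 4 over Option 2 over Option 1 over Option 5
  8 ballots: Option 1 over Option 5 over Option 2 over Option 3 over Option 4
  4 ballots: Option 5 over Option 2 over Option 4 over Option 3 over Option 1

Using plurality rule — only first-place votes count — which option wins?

Option 1

First-place votes: Option 1 8, Option 2 0, Option 3 4, Option 4 0, Option 5 4.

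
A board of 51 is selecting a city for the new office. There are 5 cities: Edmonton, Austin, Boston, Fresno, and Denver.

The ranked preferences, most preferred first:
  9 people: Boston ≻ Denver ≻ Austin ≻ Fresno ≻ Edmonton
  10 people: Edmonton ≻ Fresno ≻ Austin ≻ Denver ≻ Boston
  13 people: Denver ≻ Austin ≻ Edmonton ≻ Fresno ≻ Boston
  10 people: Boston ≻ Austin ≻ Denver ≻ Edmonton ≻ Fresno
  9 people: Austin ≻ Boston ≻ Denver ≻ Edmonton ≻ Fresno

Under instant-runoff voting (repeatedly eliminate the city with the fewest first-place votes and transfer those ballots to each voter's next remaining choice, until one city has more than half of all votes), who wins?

Round 1: Edmonton 10, Austin 9, Boston 19, Fresno 0, Denver 13. Fresno eliminated.
Round 2: Edmonton 10, Austin 9, Boston 19, Denver 13. Austin eliminated.
Round 3: Edmonton 10, Boston 28, Denver 13. Boston has a majority (≥26).

Boston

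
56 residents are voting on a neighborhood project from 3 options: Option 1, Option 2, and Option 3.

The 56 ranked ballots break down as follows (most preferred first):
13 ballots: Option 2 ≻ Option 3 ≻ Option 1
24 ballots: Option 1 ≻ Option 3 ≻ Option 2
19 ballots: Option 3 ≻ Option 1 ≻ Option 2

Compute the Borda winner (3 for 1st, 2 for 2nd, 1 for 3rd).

Option 3

Option 1: 13×1 + 24×3 + 19×2 = 123
Option 2: 13×3 + 24×1 + 19×1 = 82
Option 3: 13×2 + 24×2 + 19×3 = 131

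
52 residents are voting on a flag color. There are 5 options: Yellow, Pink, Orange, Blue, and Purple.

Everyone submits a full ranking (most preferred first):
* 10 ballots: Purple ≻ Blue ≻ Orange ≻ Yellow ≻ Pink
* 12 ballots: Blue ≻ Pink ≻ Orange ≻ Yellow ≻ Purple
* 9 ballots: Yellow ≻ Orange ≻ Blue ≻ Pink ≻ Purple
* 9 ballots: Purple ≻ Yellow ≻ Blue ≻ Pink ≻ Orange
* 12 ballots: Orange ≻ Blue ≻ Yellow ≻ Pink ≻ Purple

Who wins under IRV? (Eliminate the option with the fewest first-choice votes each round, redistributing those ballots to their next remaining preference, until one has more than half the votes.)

Round 1: Yellow 9, Pink 0, Orange 12, Blue 12, Purple 19. Pink eliminated.
Round 2: Yellow 9, Orange 12, Blue 12, Purple 19. Yellow eliminated.
Round 3: Orange 21, Blue 12, Purple 19. Blue eliminated.
Round 4: Orange 33, Purple 19. Orange has a majority (≥27).

Orange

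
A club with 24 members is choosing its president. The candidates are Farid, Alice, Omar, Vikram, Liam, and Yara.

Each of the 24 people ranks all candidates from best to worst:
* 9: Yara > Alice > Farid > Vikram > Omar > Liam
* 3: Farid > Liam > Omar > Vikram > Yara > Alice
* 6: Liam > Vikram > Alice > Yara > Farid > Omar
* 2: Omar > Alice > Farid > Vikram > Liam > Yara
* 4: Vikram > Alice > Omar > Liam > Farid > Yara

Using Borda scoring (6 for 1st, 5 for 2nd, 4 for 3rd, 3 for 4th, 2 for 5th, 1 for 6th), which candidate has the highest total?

Alice

Farid: 9×4 + 3×6 + 6×2 + 2×4 + 4×2 = 82
Alice: 9×5 + 3×1 + 6×4 + 2×5 + 4×5 = 102
Omar: 9×2 + 3×4 + 6×1 + 2×6 + 4×4 = 64
Vikram: 9×3 + 3×3 + 6×5 + 2×3 + 4×6 = 96
Liam: 9×1 + 3×5 + 6×6 + 2×2 + 4×3 = 76
Yara: 9×6 + 3×2 + 6×3 + 2×1 + 4×1 = 84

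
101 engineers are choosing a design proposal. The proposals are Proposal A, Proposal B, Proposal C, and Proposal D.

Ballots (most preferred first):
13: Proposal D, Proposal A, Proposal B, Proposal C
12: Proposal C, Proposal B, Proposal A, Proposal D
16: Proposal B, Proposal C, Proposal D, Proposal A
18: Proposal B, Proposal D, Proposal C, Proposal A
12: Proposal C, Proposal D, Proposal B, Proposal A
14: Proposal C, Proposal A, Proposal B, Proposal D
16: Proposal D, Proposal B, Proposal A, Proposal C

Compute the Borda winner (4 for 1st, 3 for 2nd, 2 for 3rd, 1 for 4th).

Proposal B

Proposal A: 13×3 + 12×2 + 16×1 + 18×1 + 12×1 + 14×3 + 16×2 = 183
Proposal B: 13×2 + 12×3 + 16×4 + 18×4 + 12×2 + 14×2 + 16×3 = 298
Proposal C: 13×1 + 12×4 + 16×3 + 18×2 + 12×4 + 14×4 + 16×1 = 265
Proposal D: 13×4 + 12×1 + 16×2 + 18×3 + 12×3 + 14×1 + 16×4 = 264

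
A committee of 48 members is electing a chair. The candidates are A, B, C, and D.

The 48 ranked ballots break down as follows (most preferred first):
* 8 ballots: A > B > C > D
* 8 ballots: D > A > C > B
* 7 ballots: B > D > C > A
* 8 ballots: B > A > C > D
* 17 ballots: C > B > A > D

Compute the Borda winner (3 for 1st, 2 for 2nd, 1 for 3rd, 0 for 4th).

B

A: 8×3 + 8×2 + 7×0 + 8×2 + 17×1 = 73
B: 8×2 + 8×0 + 7×3 + 8×3 + 17×2 = 95
C: 8×1 + 8×1 + 7×1 + 8×1 + 17×3 = 82
D: 8×0 + 8×3 + 7×2 + 8×0 + 17×0 = 38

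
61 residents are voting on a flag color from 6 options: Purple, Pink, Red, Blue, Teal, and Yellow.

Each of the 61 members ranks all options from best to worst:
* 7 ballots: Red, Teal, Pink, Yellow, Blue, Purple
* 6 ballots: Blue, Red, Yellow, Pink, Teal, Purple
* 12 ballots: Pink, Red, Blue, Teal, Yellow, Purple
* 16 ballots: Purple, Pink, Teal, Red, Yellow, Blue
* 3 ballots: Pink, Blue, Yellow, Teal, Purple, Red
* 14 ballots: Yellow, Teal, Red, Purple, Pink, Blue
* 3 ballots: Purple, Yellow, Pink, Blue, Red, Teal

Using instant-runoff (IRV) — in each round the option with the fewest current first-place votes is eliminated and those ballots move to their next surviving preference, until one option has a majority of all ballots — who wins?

Pink

Round 1: Purple 19, Pink 15, Red 7, Blue 6, Teal 0, Yellow 14. Teal eliminated.
Round 2: Purple 19, Pink 15, Red 7, Blue 6, Yellow 14. Blue eliminated.
Round 3: Purple 19, Pink 15, Red 13, Yellow 14. Red eliminated.
Round 4: Purple 19, Pink 22, Yellow 20. Purple eliminated.
Round 5: Pink 38, Yellow 23. Pink has a majority (≥31).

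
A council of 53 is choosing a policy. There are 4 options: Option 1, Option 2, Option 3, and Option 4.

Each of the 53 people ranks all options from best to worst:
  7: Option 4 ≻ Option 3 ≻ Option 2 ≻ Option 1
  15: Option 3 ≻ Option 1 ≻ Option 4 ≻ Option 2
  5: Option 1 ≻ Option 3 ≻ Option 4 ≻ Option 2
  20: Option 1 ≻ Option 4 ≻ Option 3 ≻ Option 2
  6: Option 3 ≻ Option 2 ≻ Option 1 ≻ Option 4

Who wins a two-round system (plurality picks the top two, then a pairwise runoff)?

Option 3

Round 1 first-place votes: Option 1 25, Option 2 0, Option 3 21, Option 4 7. Option 1 and Option 3 advance.
Runoff: Option 1 is ranked above Option 3 on 25 ballots, Option 3 above Option 1 on 28.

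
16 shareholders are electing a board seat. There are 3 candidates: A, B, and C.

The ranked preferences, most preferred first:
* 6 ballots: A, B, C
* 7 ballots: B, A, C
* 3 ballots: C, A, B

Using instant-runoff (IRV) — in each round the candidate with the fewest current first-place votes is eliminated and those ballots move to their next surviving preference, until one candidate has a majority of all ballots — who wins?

Round 1: A 6, B 7, C 3. C eliminated.
Round 2: A 9, B 7. A has a majority (≥9).

A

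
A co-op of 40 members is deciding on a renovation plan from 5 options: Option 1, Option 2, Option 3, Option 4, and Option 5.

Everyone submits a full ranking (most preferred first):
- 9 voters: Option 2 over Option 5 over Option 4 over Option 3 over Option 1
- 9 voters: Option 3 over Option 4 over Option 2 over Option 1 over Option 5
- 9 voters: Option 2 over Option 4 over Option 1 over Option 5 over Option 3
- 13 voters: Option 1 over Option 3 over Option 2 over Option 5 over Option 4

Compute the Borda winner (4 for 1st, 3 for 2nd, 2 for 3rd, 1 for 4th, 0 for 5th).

Option 2

Option 1: 9×0 + 9×1 + 9×2 + 13×4 = 79
Option 2: 9×4 + 9×2 + 9×4 + 13×2 = 116
Option 3: 9×1 + 9×4 + 9×0 + 13×3 = 84
Option 4: 9×2 + 9×3 + 9×3 + 13×0 = 72
Option 5: 9×3 + 9×0 + 9×1 + 13×1 = 49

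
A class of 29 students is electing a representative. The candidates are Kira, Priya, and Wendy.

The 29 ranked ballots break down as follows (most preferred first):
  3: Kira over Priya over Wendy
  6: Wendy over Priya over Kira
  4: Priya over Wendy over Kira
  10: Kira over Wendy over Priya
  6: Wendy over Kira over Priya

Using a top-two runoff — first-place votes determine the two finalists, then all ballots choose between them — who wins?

Round 1 first-place votes: Kira 13, Priya 4, Wendy 12. Kira and Wendy advance.
Runoff: Kira is ranked above Wendy on 13 ballots, Wendy above Kira on 16.

Wendy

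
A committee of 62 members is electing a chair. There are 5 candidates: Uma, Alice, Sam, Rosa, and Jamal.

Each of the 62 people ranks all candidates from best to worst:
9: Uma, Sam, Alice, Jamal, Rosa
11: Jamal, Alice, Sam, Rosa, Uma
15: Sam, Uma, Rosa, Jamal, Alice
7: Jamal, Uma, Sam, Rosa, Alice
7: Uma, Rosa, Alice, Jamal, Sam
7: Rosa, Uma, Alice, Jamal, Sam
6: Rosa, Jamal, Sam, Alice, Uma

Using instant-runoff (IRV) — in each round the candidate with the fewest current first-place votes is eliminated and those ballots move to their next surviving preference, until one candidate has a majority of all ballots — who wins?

Round 1: Uma 16, Alice 0, Sam 15, Rosa 13, Jamal 18. Alice eliminated.
Round 2: Uma 16, Sam 15, Rosa 13, Jamal 18. Rosa eliminated.
Round 3: Uma 23, Sam 15, Jamal 24. Sam eliminated.
Round 4: Uma 38, Jamal 24. Uma has a majority (≥32).

Uma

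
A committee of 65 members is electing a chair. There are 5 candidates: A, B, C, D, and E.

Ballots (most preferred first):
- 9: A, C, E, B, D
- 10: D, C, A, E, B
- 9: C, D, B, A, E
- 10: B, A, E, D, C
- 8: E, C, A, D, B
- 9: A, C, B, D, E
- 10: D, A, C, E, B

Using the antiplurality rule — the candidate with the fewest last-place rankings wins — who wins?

Last-place votes: A 0, B 28, C 10, D 9, E 18.

A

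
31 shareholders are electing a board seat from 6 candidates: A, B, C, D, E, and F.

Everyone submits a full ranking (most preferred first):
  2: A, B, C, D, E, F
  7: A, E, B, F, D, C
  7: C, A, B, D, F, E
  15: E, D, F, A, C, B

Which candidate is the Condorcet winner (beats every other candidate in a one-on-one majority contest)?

A vs B: 31–0
A vs C: 24–7
A vs D: 16–15
A vs E: 16–15
A vs F: 16–15
A beats every other candidate.

A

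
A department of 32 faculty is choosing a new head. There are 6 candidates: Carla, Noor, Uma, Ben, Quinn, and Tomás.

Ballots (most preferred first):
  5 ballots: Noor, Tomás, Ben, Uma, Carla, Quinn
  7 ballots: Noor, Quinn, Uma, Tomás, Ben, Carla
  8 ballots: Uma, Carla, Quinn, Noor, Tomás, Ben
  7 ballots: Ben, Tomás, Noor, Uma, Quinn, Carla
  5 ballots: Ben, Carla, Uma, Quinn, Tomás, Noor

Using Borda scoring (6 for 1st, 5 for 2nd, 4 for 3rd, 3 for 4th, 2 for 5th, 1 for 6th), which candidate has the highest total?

Carla: 5×2 + 7×1 + 8×5 + 7×1 + 5×5 = 89
Noor: 5×6 + 7×6 + 8×3 + 7×4 + 5×1 = 129
Uma: 5×3 + 7×4 + 8×6 + 7×3 + 5×4 = 132
Ben: 5×4 + 7×2 + 8×1 + 7×6 + 5×6 = 114
Quinn: 5×1 + 7×5 + 8×4 + 7×2 + 5×3 = 101
Tomás: 5×5 + 7×3 + 8×2 + 7×5 + 5×2 = 107

Uma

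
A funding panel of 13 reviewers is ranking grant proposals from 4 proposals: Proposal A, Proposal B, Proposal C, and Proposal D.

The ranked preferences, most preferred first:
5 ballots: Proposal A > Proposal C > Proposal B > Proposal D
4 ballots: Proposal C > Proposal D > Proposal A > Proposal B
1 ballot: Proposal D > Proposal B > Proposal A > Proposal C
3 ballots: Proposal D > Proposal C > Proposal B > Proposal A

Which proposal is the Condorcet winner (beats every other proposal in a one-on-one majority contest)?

Proposal C

Proposal C vs Proposal A: 7–6
Proposal C vs Proposal B: 12–1
Proposal C vs Proposal D: 9–4
Proposal C beats every other proposal.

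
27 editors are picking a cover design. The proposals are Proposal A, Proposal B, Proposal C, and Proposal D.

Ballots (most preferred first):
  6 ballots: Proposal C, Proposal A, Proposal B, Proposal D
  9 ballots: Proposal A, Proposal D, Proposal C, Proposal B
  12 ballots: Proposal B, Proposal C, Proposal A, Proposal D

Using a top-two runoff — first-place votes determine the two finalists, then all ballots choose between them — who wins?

Round 1 first-place votes: Proposal A 9, Proposal B 12, Proposal C 6, Proposal D 0. Proposal B and Proposal A advance.
Runoff: Proposal B is ranked above Proposal A on 12 ballots, Proposal A above Proposal B on 15.

Proposal A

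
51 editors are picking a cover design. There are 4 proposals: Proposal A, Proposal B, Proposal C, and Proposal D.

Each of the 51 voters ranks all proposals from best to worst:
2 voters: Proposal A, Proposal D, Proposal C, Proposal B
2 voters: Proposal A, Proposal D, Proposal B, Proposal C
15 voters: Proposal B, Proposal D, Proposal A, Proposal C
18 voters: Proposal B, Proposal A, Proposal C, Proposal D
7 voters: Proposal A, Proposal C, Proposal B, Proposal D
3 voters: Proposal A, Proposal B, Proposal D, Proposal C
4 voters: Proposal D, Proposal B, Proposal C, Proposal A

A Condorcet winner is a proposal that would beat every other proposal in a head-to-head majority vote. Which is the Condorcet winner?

Proposal B

Proposal B vs Proposal A: 37–14
Proposal B vs Proposal C: 42–9
Proposal B vs Proposal D: 43–8
Proposal B beats every other proposal.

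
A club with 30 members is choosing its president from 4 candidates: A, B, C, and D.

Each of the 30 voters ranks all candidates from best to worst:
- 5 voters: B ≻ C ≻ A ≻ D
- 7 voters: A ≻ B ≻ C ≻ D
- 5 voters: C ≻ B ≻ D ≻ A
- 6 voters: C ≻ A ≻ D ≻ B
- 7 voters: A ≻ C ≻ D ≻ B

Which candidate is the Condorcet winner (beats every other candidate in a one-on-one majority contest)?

C

C vs A: 16–14
C vs B: 18–12
C vs D: 30–0
C beats every other candidate.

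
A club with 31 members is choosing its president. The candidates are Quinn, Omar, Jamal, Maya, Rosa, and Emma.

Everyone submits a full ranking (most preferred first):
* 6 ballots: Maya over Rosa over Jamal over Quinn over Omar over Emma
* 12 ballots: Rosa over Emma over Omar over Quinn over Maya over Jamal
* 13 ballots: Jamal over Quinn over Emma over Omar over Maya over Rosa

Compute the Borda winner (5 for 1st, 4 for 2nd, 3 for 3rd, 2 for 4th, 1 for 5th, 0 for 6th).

Quinn: 6×2 + 12×2 + 13×4 = 88
Omar: 6×1 + 12×3 + 13×2 = 68
Jamal: 6×3 + 12×0 + 13×5 = 83
Maya: 6×5 + 12×1 + 13×1 = 55
Rosa: 6×4 + 12×5 + 13×0 = 84
Emma: 6×0 + 12×4 + 13×3 = 87

Quinn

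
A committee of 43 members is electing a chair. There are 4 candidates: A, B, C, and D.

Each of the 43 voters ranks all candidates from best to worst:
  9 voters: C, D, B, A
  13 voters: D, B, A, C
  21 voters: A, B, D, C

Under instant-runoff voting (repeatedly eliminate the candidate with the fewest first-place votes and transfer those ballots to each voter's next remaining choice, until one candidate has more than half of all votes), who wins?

Round 1: A 21, B 0, C 9, D 13. B eliminated.
Round 2: A 21, C 9, D 13. C eliminated.
Round 3: A 21, D 22. D has a majority (≥22).

D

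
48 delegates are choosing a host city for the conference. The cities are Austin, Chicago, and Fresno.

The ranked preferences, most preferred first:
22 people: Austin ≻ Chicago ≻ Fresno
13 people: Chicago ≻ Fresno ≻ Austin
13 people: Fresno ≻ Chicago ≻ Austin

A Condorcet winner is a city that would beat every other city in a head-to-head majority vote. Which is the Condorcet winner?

Chicago

Chicago vs Austin: 26–22
Chicago vs Fresno: 35–13
Chicago beats every other city.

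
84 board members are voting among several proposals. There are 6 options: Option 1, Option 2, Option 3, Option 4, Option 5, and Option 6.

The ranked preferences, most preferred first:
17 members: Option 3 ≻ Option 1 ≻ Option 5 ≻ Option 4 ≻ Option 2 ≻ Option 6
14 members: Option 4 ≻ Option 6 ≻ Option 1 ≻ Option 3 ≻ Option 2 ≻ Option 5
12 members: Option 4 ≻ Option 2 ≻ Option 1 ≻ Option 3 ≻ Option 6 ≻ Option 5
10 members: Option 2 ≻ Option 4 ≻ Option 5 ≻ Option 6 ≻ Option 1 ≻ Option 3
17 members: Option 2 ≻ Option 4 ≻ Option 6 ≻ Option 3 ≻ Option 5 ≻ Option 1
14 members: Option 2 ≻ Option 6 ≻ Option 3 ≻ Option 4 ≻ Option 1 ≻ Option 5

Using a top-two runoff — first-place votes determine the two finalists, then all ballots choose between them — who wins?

Option 4

Round 1 first-place votes: Option 1 0, Option 2 41, Option 3 17, Option 4 26, Option 5 0, Option 6 0. Option 2 and Option 4 advance.
Runoff: Option 2 is ranked above Option 4 on 41 ballots, Option 4 above Option 2 on 43.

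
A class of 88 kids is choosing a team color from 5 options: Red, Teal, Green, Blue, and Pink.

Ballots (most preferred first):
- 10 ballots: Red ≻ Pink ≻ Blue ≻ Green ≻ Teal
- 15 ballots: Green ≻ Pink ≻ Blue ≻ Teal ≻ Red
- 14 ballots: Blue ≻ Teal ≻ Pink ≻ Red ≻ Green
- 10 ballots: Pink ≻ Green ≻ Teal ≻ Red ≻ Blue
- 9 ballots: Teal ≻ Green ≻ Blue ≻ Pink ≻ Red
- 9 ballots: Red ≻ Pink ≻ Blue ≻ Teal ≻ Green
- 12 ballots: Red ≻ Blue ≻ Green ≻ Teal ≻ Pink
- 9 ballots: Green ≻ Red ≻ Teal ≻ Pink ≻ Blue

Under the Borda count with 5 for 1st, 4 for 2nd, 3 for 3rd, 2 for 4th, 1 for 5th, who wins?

Pink

Red: 10×5 + 15×1 + 14×2 + 10×2 + 9×1 + 9×5 + 12×5 + 9×4 = 263
Teal: 10×1 + 15×2 + 14×4 + 10×3 + 9×5 + 9×2 + 12×2 + 9×3 = 240
Green: 10×2 + 15×5 + 14×1 + 10×4 + 9×4 + 9×1 + 12×3 + 9×5 = 275
Blue: 10×3 + 15×3 + 14×5 + 10×1 + 9×3 + 9×3 + 12×4 + 9×1 = 266
Pink: 10×4 + 15×4 + 14×3 + 10×5 + 9×2 + 9×4 + 12×1 + 9×2 = 276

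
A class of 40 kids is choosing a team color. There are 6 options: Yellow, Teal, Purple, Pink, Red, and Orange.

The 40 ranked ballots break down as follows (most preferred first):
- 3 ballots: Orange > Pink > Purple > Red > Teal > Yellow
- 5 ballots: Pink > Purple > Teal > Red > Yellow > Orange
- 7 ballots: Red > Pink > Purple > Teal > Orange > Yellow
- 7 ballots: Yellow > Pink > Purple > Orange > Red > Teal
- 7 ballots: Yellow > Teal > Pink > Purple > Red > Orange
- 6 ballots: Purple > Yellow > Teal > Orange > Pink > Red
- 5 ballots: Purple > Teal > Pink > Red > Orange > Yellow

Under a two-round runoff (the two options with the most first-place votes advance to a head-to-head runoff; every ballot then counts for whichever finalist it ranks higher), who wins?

Round 1 first-place votes: Yellow 14, Teal 0, Purple 11, Pink 5, Red 7, Orange 3. Yellow and Purple advance.
Runoff: Yellow is ranked above Purple on 14 ballots, Purple above Yellow on 26.

Purple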